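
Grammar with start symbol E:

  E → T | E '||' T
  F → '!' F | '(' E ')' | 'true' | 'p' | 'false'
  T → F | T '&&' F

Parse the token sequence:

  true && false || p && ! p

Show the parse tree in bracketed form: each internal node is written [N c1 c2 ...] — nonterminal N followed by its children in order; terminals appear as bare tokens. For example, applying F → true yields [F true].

E
E || T
T || T
T && F || T
F && F || T
true && F || T
true && false || T
true && false || T && F
true && false || F && F
true && false || p && F
true && false || p && ! F
true && false || p && ! p

[E [E [T [T [F true]] && [F false]]] || [T [T [F p]] && [F ! [F p]]]]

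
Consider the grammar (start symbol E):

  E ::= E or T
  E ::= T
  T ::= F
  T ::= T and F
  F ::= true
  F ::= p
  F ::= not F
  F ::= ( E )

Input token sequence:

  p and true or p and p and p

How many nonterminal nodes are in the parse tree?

12

[E [E [T [T [F p]] and [F true]]] or [T [T [T [F p]] and [F p]] and [F p]]]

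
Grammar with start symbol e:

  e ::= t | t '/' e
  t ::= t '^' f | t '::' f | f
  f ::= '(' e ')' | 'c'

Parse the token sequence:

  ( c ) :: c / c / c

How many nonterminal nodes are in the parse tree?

[e [t [t [f ( [e [t [f c]]] )]] :: [f c]] / [e [t [f c]] / [e [t [f c]]]]]

14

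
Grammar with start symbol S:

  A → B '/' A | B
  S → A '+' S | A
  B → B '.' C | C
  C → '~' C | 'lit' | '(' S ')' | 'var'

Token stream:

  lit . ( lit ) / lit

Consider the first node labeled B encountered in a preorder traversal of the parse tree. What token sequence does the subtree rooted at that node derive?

[S [A [B [B [C lit]] . [C ( [S [A [B [C lit]]]] )]] / [A [B [C lit]]]]]

lit . ( lit )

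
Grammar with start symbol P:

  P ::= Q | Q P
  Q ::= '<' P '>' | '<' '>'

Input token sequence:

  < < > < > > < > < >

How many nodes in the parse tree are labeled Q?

5

[P [Q < [P [Q < >] [P [Q < >]]] >] [P [Q < >] [P [Q < >]]]]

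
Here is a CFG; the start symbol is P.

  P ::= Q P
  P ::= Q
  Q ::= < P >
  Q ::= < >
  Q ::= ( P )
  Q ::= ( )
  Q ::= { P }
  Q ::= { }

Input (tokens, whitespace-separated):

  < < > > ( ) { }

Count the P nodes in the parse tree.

4

[P [Q < [P [Q < >]] >] [P [Q ( )] [P [Q { }]]]]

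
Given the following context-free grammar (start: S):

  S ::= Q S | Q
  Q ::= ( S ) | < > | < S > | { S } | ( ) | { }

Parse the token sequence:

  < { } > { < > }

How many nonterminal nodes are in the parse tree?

8

[S [Q < [S [Q { }]] >] [S [Q { [S [Q < >]] }]]]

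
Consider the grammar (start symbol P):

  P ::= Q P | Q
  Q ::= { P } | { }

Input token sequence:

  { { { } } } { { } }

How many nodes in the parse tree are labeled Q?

[P [Q { [P [Q { [P [Q { }]] }]] }] [P [Q { [P [Q { }]] }]]]

5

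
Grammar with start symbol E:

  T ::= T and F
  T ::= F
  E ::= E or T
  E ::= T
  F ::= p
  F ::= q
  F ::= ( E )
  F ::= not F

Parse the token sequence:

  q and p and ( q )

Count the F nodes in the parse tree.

[E [T [T [T [F q]] and [F p]] and [F ( [E [T [F q]]] )]]]

4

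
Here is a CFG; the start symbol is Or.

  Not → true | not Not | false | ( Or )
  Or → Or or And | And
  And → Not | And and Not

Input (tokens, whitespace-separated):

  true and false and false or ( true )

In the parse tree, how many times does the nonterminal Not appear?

[Or [Or [And [And [And [Not true]] and [Not false]] and [Not false]]] or [And [Not ( [Or [And [Not true]]] )]]]

5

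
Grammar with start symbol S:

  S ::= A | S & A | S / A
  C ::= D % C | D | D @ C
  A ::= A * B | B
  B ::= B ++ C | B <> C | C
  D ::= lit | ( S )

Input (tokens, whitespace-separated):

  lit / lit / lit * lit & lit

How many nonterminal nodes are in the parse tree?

[S [S [S [S [A [B [C [D lit]]]]] / [A [B [C [D lit]]]]] / [A [A [B [C [D lit]]]] * [B [C [D lit]]]]] & [A [B [C [D lit]]]]]

24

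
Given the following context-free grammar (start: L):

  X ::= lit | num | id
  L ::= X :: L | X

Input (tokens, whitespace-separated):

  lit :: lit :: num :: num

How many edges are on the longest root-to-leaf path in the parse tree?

5

[L [X lit] :: [L [X lit] :: [L [X num] :: [L [X num]]]]]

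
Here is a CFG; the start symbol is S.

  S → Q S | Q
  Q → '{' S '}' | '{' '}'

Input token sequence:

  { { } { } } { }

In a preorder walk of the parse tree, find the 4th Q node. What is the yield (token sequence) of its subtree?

[S [Q { [S [Q { }] [S [Q { }]]] }] [S [Q { }]]]

{ }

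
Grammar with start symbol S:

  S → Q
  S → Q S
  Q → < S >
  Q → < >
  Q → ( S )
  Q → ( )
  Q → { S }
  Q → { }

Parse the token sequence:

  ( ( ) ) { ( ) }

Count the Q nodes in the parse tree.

[S [Q ( [S [Q ( )]] )] [S [Q { [S [Q ( )]] }]]]

4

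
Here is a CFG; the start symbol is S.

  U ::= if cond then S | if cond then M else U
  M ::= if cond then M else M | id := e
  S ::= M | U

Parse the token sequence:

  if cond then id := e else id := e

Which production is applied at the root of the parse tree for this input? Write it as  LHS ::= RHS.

S ::= M

[S [M if cond then [M id := e] else [M id := e]]]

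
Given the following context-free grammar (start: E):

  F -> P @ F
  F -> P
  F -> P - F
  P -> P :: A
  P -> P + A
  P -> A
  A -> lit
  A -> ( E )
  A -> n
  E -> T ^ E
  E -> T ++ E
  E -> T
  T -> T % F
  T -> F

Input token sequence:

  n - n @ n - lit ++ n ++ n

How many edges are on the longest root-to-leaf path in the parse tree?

[E [T [F [P [A n]] - [F [P [A n]] @ [F [P [A n]] - [F [P [A lit]]]]]]] ++ [E [T [F [P [A n]]]] ++ [E [T [F [P [A n]]]]]]]

8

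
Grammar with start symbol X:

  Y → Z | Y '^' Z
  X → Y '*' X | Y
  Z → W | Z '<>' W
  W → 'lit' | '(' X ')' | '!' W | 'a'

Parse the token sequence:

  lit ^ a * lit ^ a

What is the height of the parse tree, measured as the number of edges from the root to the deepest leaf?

[X [Y [Y [Z [W lit]]] ^ [Z [W a]]] * [X [Y [Y [Z [W lit]]] ^ [Z [W a]]]]]

6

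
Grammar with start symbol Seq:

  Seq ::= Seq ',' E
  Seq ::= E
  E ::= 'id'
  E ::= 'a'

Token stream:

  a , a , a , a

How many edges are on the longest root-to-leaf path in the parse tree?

5

[Seq [Seq [Seq [Seq [E a]] , [E a]] , [E a]] , [E a]]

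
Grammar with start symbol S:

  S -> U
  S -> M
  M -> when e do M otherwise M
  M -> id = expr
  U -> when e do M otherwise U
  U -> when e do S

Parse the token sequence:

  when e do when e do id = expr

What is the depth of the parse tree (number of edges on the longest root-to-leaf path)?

[S [U when e do [S [U when e do [S [M id = expr]]]]]]

6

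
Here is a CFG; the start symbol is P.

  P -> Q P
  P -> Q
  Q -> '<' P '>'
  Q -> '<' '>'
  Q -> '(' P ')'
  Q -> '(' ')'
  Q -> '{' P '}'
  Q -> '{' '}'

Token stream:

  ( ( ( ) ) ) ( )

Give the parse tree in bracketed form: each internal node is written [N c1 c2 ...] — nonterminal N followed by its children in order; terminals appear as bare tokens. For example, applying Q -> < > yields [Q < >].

P
Q P
( P ) P
( Q ) P
( ( P ) ) P
( ( Q ) ) P
( ( ( ) ) ) P
( ( ( ) ) ) Q
( ( ( ) ) ) ( )

[P [Q ( [P [Q ( [P [Q ( )]] )]] )] [P [Q ( )]]]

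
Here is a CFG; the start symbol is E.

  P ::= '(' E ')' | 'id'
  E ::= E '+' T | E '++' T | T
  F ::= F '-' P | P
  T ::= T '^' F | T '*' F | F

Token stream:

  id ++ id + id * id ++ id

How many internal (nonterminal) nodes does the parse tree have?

19

[E [E [E [E [T [F [P id]]]] ++ [T [F [P id]]]] + [T [T [F [P id]]] * [F [P id]]]] ++ [T [F [P id]]]]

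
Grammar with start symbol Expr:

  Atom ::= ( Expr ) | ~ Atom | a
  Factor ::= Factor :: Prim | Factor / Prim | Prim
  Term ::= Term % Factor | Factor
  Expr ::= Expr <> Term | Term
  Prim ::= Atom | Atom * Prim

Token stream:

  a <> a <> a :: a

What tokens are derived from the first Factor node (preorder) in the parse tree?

[Expr [Expr [Expr [Term [Factor [Prim [Atom a]]]]] <> [Term [Factor [Prim [Atom a]]]]] <> [Term [Factor [Factor [Prim [Atom a]]] :: [Prim [Atom a]]]]]

a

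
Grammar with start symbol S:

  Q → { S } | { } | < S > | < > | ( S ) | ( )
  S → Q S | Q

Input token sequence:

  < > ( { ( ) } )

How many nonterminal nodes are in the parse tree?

8

[S [Q < >] [S [Q ( [S [Q { [S [Q ( )]] }]] )]]]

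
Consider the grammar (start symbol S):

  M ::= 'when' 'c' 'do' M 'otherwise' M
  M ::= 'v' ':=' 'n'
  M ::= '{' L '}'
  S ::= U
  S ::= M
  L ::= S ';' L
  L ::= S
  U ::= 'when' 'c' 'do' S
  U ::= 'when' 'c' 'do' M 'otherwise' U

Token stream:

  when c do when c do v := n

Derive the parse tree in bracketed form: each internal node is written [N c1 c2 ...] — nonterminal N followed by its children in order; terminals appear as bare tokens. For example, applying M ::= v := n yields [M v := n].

[S [U when c do [S [U when c do [S [M v := n]]]]]]

S
U
when c do S
when c do U
when c do when c do S
when c do when c do M
when c do when c do v := n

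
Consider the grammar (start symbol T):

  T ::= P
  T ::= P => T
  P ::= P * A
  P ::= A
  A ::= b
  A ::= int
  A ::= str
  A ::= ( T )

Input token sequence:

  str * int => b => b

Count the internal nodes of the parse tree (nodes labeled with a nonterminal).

11

[T [P [P [A str]] * [A int]] => [T [P [A b]] => [T [P [A b]]]]]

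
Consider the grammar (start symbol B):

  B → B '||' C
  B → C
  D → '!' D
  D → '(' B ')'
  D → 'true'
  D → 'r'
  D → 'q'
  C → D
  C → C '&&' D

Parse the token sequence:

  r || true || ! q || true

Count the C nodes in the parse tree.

[B [B [B [B [C [D r]]] || [C [D true]]] || [C [D ! [D q]]]] || [C [D true]]]

4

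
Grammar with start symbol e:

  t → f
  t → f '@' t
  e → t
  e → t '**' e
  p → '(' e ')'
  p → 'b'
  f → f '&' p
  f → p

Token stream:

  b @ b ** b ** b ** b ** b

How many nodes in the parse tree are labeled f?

[e [t [f [p b]] @ [t [f [p b]]]] ** [e [t [f [p b]]] ** [e [t [f [p b]]] ** [e [t [f [p b]]] ** [e [t [f [p b]]]]]]]]

6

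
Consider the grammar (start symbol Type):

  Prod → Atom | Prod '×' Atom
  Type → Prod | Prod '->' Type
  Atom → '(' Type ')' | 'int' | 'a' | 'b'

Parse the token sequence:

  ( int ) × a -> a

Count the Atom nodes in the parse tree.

4

[Type [Prod [Prod [Atom ( [Type [Prod [Atom int]]] )]] × [Atom a]] -> [Type [Prod [Atom a]]]]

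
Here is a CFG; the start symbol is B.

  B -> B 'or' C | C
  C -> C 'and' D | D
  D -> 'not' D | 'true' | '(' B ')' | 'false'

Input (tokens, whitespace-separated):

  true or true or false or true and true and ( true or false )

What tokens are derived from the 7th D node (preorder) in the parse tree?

[B [B [B [B [C [D true]]] or [C [D true]]] or [C [D false]]] or [C [C [C [D true]] and [D true]] and [D ( [B [B [C [D true]]] or [C [D false]]] )]]]

true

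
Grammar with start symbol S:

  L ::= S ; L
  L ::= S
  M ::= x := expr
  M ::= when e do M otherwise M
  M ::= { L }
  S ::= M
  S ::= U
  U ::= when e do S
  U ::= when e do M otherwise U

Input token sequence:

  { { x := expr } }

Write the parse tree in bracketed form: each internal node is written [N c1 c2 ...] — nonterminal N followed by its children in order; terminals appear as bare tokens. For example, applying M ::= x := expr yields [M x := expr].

[S [M { [L [S [M { [L [S [M x := expr]]] }]]] }]]

S
M
{ L }
{ S }
{ M }
{ { L } }
{ { S } }
{ { M } }
{ { x := expr } }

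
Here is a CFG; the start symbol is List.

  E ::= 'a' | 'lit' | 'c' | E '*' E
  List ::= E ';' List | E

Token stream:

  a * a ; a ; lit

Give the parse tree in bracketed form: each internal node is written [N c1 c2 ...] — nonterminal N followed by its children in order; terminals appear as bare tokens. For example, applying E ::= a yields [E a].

[List [E [E a] * [E a]] ; [List [E a] ; [List [E lit]]]]

List
E ; List
E * E ; List
a * E ; List
a * a ; List
a * a ; E ; List
a * a ; a ; List
a * a ; a ; E
a * a ; a ; lit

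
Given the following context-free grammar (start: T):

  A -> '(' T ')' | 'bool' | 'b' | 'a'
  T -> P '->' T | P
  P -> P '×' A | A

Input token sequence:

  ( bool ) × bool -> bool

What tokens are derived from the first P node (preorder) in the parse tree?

( bool ) × bool

[T [P [P [A ( [T [P [A bool]]] )]] × [A bool]] -> [T [P [A bool]]]]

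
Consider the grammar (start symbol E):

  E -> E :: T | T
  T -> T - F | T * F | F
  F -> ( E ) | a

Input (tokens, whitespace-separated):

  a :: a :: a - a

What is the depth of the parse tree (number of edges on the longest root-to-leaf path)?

5

[E [E [E [T [F a]]] :: [T [F a]]] :: [T [T [F a]] - [F a]]]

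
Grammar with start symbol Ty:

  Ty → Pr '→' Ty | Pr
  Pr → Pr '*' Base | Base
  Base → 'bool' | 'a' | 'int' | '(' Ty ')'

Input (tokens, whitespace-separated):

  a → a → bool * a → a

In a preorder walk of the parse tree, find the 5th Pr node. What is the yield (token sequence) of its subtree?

[Ty [Pr [Base a]] → [Ty [Pr [Base a]] → [Ty [Pr [Pr [Base bool]] * [Base a]] → [Ty [Pr [Base a]]]]]]

a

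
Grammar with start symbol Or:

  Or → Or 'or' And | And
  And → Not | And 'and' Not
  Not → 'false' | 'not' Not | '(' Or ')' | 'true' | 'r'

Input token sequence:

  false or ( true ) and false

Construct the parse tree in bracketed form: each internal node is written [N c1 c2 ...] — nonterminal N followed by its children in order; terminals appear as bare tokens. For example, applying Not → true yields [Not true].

[Or [Or [And [Not false]]] or [And [And [Not ( [Or [And [Not true]]] )]] and [Not false]]]

Or
Or or And
And or And
Not or And
false or And
false or And and Not
false or Not and Not
false or ( Or ) and Not
false or ( And ) and Not
false or ( Not ) and Not
false or ( true ) and Not
false or ( true ) and false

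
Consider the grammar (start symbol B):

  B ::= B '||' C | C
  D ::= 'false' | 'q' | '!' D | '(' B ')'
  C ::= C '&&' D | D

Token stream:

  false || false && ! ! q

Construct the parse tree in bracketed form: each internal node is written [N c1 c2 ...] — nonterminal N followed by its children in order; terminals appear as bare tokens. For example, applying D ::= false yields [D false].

B
B || C
C || C
D || C
false || C
false || C && D
false || D && D
false || false && D
false || false && ! D
false || false && ! ! D
false || false && ! ! q

[B [B [C [D false]]] || [C [C [D false]] && [D ! [D ! [D q]]]]]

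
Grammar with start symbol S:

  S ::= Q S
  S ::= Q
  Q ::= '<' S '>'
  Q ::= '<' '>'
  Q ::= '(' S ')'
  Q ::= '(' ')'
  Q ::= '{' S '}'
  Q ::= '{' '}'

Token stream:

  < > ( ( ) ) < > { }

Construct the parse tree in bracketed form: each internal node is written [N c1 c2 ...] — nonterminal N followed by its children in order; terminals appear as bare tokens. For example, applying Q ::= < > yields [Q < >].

S
Q S
< > S
< > Q S
< > ( S ) S
< > ( Q ) S
< > ( ( ) ) S
< > ( ( ) ) Q S
< > ( ( ) ) < > S
< > ( ( ) ) < > Q
< > ( ( ) ) < > { }

[S [Q < >] [S [Q ( [S [Q ( )]] )] [S [Q < >] [S [Q { }]]]]]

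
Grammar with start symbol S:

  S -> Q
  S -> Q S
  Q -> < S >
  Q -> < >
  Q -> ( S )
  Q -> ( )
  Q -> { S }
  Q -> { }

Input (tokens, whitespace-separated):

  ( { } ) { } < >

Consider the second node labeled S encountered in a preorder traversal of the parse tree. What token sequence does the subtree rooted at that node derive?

{ }

[S [Q ( [S [Q { }]] )] [S [Q { }] [S [Q < >]]]]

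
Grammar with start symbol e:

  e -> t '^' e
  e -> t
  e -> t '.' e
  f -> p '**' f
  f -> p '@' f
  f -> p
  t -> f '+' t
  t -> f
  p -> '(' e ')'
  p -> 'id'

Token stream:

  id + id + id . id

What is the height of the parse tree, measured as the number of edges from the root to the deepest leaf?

[e [t [f [p id]] + [t [f [p id]] + [t [f [p id]]]]] . [e [t [f [p id]]]]]

6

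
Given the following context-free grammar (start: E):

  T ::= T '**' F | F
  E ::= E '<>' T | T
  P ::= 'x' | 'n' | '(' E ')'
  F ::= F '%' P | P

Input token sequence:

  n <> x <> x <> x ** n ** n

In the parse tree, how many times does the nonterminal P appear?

6

[E [E [E [E [T [F [P n]]]] <> [T [F [P x]]]] <> [T [F [P x]]]] <> [T [T [T [F [P x]]] ** [F [P n]]] ** [F [P n]]]]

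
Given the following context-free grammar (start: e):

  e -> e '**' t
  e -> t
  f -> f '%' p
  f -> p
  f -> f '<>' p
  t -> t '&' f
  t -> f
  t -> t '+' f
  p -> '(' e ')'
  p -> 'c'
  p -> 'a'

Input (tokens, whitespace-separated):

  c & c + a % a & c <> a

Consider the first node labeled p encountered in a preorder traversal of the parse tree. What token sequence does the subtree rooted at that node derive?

c

[e [t [t [t [t [f [p c]]] & [f [p c]]] + [f [f [p a]] % [p a]]] & [f [f [p c]] <> [p a]]]]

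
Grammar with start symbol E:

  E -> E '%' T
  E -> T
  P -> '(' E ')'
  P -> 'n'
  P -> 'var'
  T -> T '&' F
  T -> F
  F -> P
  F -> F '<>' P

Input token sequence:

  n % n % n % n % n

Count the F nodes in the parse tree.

[E [E [E [E [E [T [F [P n]]]] % [T [F [P n]]]] % [T [F [P n]]]] % [T [F [P n]]]] % [T [F [P n]]]]

5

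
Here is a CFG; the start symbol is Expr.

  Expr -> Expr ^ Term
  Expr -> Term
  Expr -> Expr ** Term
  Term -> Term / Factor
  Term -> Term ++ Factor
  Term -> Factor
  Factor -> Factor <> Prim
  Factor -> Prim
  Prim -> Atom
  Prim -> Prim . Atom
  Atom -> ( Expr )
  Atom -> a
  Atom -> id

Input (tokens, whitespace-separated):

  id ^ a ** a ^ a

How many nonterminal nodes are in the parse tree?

[Expr [Expr [Expr [Expr [Term [Factor [Prim [Atom id]]]]] ^ [Term [Factor [Prim [Atom a]]]]] ** [Term [Factor [Prim [Atom a]]]]] ^ [Term [Factor [Prim [Atom a]]]]]

20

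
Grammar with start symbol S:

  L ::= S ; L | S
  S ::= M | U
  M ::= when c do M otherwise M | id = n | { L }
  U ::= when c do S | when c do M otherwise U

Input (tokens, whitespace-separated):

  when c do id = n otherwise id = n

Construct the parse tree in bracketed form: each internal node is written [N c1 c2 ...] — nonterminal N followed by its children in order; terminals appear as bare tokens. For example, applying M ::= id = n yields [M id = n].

[S [M when c do [M id = n] otherwise [M id = n]]]

S
M
when c do M otherwise M
when c do id = n otherwise M
when c do id = n otherwise id = n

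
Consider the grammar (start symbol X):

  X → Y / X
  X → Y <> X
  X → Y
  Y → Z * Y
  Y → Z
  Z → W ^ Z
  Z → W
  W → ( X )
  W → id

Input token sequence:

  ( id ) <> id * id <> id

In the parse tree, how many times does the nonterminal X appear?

4

[X [Y [Z [W ( [X [Y [Z [W id]]]] )]]] <> [X [Y [Z [W id]] * [Y [Z [W id]]]] <> [X [Y [Z [W id]]]]]]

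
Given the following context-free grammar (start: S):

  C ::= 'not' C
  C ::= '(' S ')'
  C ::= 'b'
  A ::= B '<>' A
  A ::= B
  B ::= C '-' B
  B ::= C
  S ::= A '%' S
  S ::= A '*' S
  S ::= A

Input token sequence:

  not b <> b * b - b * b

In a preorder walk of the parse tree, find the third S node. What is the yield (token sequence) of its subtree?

[S [A [B [C not [C b]]] <> [A [B [C b]]]] * [S [A [B [C b] - [B [C b]]]] * [S [A [B [C b]]]]]]

b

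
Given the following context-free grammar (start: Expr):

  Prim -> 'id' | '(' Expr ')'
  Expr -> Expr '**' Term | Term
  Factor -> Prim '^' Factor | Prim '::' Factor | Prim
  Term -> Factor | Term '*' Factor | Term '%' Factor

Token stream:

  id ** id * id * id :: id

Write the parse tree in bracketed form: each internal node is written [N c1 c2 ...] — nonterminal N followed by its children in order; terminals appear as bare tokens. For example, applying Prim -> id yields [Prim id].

[Expr [Expr [Term [Factor [Prim id]]]] ** [Term [Term [Term [Factor [Prim id]]] * [Factor [Prim id]]] * [Factor [Prim id] :: [Factor [Prim id]]]]]

Expr
Expr ** Term
Term ** Term
Factor ** Term
Prim ** Term
id ** Term
id ** Term * Factor
id ** Term * Factor * Factor
id ** Factor * Factor * Factor
id ** Prim * Factor * Factor
id ** id * Factor * Factor
id ** id * Prim * Factor
id ** id * id * Factor
id ** id * id * Prim :: Factor
id ** id * id * id :: Factor
id ** id * id * id :: Prim
id ** id * id * id :: id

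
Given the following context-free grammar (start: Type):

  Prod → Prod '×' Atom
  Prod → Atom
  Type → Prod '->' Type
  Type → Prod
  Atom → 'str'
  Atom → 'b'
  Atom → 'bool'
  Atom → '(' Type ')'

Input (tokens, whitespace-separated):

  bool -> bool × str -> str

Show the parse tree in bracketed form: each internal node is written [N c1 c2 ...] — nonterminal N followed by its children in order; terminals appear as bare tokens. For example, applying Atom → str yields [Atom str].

[Type [Prod [Atom bool]] -> [Type [Prod [Prod [Atom bool]] × [Atom str]] -> [Type [Prod [Atom str]]]]]

Type
Prod -> Type
Atom -> Type
bool -> Type
bool -> Prod -> Type
bool -> Prod × Atom -> Type
bool -> Atom × Atom -> Type
bool -> bool × Atom -> Type
bool -> bool × str -> Type
bool -> bool × str -> Prod
bool -> bool × str -> Atom
bool -> bool × str -> str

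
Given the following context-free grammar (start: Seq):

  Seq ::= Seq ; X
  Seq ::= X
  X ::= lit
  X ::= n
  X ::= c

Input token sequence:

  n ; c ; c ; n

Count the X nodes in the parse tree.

[Seq [Seq [Seq [Seq [X n]] ; [X c]] ; [X c]] ; [X n]]

4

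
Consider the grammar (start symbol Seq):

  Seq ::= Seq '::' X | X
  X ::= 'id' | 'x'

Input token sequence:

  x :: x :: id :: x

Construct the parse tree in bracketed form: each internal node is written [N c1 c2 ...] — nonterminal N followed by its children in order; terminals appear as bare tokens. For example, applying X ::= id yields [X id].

[Seq [Seq [Seq [Seq [X x]] :: [X x]] :: [X id]] :: [X x]]

Seq
Seq :: X
Seq :: X :: X
Seq :: X :: X :: X
X :: X :: X :: X
x :: X :: X :: X
x :: x :: X :: X
x :: x :: id :: X
x :: x :: id :: x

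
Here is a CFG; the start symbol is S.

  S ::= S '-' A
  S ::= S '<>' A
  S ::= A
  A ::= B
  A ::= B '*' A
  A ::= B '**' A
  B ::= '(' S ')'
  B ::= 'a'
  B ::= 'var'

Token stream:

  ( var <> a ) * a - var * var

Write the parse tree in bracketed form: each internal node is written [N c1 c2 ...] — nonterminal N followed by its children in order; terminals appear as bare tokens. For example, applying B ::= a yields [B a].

S
S - A
A - A
B * A - A
( S ) * A - A
( S <> A ) * A - A
( A <> A ) * A - A
( B <> A ) * A - A
( var <> A ) * A - A
( var <> B ) * A - A
( var <> a ) * A - A
( var <> a ) * B - A
( var <> a ) * a - A
( var <> a ) * a - B * A
( var <> a ) * a - var * A
( var <> a ) * a - var * B
( var <> a ) * a - var * var

[S [S [A [B ( [S [S [A [B var]]] <> [A [B a]]] )] * [A [B a]]]] - [A [B var] * [A [B var]]]]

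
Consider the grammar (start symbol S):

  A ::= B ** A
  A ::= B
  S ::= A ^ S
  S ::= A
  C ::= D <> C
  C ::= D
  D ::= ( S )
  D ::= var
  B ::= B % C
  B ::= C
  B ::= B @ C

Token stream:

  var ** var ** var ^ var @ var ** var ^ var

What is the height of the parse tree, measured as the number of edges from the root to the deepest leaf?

[S [A [B [C [D var]]] ** [A [B [C [D var]]] ** [A [B [C [D var]]]]]] ^ [S [A [B [B [C [D var]]] @ [C [D var]]] ** [A [B [C [D var]]]]] ^ [S [A [B [C [D var]]]]]]]

7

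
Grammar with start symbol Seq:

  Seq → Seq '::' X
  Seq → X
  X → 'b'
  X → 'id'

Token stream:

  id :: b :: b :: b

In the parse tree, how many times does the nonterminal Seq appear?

[Seq [Seq [Seq [Seq [X id]] :: [X b]] :: [X b]] :: [X b]]

4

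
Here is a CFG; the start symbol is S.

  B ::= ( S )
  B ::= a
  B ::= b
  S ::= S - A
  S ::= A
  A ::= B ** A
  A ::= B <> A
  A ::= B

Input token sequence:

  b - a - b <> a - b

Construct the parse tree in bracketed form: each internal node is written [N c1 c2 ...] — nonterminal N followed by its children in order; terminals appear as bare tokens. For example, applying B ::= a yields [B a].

S
S - A
S - A - A
S - A - A - A
A - A - A - A
B - A - A - A
b - A - A - A
b - B - A - A
b - a - A - A
b - a - B <> A - A
b - a - b <> A - A
b - a - b <> B - A
b - a - b <> a - A
b - a - b <> a - B
b - a - b <> a - b

[S [S [S [S [A [B b]]] - [A [B a]]] - [A [B b] <> [A [B a]]]] - [A [B b]]]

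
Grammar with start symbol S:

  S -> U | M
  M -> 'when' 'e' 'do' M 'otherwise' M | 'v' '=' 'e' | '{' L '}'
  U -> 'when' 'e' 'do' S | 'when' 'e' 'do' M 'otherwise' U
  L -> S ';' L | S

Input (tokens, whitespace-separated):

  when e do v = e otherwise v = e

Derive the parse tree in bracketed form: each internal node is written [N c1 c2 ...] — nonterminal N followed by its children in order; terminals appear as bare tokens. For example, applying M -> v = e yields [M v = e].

[S [M when e do [M v = e] otherwise [M v = e]]]

S
M
when e do M otherwise M
when e do v = e otherwise M
when e do v = e otherwise v = e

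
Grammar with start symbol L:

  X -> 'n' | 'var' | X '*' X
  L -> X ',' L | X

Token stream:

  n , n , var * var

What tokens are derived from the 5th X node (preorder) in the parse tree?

var

[L [X n] , [L [X n] , [L [X [X var] * [X var]]]]]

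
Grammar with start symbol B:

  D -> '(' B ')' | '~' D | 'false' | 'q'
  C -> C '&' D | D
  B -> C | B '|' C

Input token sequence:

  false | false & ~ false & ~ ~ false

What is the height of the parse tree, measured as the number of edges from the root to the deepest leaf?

5

[B [B [C [D false]]] | [C [C [C [D false]] & [D ~ [D false]]] & [D ~ [D ~ [D false]]]]]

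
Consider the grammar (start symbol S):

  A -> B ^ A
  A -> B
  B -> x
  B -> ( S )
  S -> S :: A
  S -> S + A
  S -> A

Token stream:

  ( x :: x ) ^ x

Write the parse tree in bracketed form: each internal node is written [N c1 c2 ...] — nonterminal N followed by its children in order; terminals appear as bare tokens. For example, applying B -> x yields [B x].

S
A
B ^ A
( S ) ^ A
( S :: A ) ^ A
( A :: A ) ^ A
( B :: A ) ^ A
( x :: A ) ^ A
( x :: B ) ^ A
( x :: x ) ^ A
( x :: x ) ^ B
( x :: x ) ^ x

[S [A [B ( [S [S [A [B x]]] :: [A [B x]]] )] ^ [A [B x]]]]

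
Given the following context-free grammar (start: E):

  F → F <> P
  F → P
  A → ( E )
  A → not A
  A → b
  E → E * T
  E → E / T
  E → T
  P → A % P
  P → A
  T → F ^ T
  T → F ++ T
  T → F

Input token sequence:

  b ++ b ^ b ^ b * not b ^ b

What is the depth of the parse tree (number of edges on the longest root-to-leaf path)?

9

[E [E [T [F [P [A b]]] ++ [T [F [P [A b]]] ^ [T [F [P [A b]]] ^ [T [F [P [A b]]]]]]]] * [T [F [P [A not [A b]]]] ^ [T [F [P [A b]]]]]]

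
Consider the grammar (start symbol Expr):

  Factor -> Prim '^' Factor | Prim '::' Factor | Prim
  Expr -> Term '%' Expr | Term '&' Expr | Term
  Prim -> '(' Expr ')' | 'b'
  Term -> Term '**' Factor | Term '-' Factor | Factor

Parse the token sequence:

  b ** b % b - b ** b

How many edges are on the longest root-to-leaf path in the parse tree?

7

[Expr [Term [Term [Factor [Prim b]]] ** [Factor [Prim b]]] % [Expr [Term [Term [Term [Factor [Prim b]]] - [Factor [Prim b]]] ** [Factor [Prim b]]]]]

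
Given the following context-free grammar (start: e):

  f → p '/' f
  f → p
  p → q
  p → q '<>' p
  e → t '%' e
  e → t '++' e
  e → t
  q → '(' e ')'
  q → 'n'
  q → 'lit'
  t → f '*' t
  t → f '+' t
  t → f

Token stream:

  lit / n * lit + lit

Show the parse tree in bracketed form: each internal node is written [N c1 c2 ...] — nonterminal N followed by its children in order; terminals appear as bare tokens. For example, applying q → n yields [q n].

[e [t [f [p [q lit]] / [f [p [q n]]]] * [t [f [p [q lit]]] + [t [f [p [q lit]]]]]]]

e
t
f * t
p / f * t
q / f * t
lit / f * t
lit / p * t
lit / q * t
lit / n * t
lit / n * f + t
lit / n * p + t
lit / n * q + t
lit / n * lit + t
lit / n * lit + f
lit / n * lit + p
lit / n * lit + q
lit / n * lit + lit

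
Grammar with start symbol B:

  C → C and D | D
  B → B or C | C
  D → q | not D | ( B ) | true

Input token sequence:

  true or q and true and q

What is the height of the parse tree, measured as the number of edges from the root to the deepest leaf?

5

[B [B [C [D true]]] or [C [C [C [D q]] and [D true]] and [D q]]]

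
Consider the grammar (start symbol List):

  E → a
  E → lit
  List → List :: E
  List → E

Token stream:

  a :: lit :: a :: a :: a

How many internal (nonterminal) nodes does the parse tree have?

10

[List [List [List [List [List [E a]] :: [E lit]] :: [E a]] :: [E a]] :: [E a]]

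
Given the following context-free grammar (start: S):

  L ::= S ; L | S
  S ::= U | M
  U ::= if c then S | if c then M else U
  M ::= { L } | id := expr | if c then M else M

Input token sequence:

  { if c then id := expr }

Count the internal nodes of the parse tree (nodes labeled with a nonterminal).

7

[S [M { [L [S [U if c then [S [M id := expr]]]]] }]]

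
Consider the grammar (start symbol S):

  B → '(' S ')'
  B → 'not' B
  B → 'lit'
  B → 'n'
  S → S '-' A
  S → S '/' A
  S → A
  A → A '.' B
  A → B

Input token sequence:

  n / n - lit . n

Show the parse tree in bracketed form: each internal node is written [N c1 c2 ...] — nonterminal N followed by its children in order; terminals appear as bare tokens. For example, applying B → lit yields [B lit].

S
S - A
S / A - A
A / A - A
B / A - A
n / A - A
n / B - A
n / n - A
n / n - A . B
n / n - B . B
n / n - lit . B
n / n - lit . n

[S [S [S [A [B n]]] / [A [B n]]] - [A [A [B lit]] . [B n]]]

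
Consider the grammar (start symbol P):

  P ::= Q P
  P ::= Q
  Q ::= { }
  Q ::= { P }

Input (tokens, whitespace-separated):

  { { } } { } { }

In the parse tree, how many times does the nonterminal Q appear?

4

[P [Q { [P [Q { }]] }] [P [Q { }] [P [Q { }]]]]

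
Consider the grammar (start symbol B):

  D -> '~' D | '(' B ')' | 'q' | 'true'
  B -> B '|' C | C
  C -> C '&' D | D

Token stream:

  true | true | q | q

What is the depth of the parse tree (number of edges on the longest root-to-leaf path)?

[B [B [B [B [C [D true]]] | [C [D true]]] | [C [D q]]] | [C [D q]]]

6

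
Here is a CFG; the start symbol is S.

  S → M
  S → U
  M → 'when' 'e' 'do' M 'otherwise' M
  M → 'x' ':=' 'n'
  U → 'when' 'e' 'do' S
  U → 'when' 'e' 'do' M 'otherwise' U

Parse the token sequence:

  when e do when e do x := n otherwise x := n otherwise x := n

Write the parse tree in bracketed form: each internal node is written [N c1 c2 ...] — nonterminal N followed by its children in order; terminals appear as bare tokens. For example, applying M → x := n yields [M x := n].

S
M
when e do M otherwise M
when e do when e do M otherwise M otherwise M
when e do when e do x := n otherwise M otherwise M
when e do when e do x := n otherwise x := n otherwise M
when e do when e do x := n otherwise x := n otherwise x := n

[S [M when e do [M when e do [M x := n] otherwise [M x := n]] otherwise [M x := n]]]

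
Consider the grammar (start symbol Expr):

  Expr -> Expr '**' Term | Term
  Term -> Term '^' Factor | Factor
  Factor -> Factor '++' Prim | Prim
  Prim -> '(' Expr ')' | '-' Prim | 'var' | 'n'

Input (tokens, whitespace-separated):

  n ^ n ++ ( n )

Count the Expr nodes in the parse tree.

2

[Expr [Term [Term [Factor [Prim n]]] ^ [Factor [Factor [Prim n]] ++ [Prim ( [Expr [Term [Factor [Prim n]]]] )]]]]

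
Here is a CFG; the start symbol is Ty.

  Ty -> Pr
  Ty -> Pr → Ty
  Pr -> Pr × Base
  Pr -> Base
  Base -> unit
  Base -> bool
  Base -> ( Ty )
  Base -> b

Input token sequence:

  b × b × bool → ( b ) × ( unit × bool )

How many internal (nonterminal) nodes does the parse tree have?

[Ty [Pr [Pr [Pr [Base b]] × [Base b]] × [Base bool]] → [Ty [Pr [Pr [Base ( [Ty [Pr [Base b]]] )]] × [Base ( [Ty [Pr [Pr [Base unit]] × [Base bool]]] )]]]]

20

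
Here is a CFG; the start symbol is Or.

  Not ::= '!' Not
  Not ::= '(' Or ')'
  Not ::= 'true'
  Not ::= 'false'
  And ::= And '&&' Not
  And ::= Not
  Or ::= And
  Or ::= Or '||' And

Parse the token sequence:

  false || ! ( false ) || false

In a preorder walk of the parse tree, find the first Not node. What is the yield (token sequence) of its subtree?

[Or [Or [Or [And [Not false]]] || [And [Not ! [Not ( [Or [And [Not false]]] )]]]] || [And [Not false]]]

false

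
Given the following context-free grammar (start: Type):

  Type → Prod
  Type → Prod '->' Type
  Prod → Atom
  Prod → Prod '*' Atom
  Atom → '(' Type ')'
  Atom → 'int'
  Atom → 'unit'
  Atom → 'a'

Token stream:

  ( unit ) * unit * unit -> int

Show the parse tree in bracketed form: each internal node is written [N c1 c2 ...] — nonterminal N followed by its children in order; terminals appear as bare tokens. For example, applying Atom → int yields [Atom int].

Type
Prod -> Type
Prod * Atom -> Type
Prod * Atom * Atom -> Type
Atom * Atom * Atom -> Type
( Type ) * Atom * Atom -> Type
( Prod ) * Atom * Atom -> Type
( Atom ) * Atom * Atom -> Type
( unit ) * Atom * Atom -> Type
( unit ) * unit * Atom -> Type
( unit ) * unit * unit -> Type
( unit ) * unit * unit -> Prod
( unit ) * unit * unit -> Atom
( unit ) * unit * unit -> int

[Type [Prod [Prod [Prod [Atom ( [Type [Prod [Atom unit]]] )]] * [Atom unit]] * [Atom unit]] -> [Type [Prod [Atom int]]]]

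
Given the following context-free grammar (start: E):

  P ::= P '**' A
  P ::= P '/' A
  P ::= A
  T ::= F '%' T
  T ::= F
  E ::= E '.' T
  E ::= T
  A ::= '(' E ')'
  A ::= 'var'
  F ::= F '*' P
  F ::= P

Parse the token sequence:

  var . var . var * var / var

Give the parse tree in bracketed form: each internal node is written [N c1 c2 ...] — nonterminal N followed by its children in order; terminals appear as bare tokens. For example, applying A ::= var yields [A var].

[E [E [E [T [F [P [A var]]]]] . [T [F [P [A var]]]]] . [T [F [F [P [A var]]] * [P [P [A var]] / [A var]]]]]

E
E . T
E . T . T
T . T . T
F . T . T
P . T . T
A . T . T
var . T . T
var . F . T
var . P . T
var . A . T
var . var . T
var . var . F
var . var . F * P
var . var . P * P
var . var . A * P
var . var . var * P
var . var . var * P / A
var . var . var * A / A
var . var . var * var / A
var . var . var * var / var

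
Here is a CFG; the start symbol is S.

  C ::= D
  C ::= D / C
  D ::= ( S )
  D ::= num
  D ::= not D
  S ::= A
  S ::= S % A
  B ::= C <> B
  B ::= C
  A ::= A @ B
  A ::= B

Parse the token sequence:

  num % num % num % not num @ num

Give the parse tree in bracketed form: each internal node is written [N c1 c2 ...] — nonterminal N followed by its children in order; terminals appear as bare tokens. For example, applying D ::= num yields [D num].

[S [S [S [S [A [B [C [D num]]]]] % [A [B [C [D num]]]]] % [A [B [C [D num]]]]] % [A [A [B [C [D not [D num]]]]] @ [B [C [D num]]]]]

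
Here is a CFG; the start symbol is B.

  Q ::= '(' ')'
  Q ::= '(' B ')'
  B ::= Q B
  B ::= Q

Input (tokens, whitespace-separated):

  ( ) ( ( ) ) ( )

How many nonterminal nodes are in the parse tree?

[B [Q ( )] [B [Q ( [B [Q ( )]] )] [B [Q ( )]]]]

8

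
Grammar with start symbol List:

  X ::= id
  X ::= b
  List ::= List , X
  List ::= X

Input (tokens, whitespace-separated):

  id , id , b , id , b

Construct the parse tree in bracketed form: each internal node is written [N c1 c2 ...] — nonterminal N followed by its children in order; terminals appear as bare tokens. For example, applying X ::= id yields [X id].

List
List , X
List , X , X
List , X , X , X
List , X , X , X , X
X , X , X , X , X
id , X , X , X , X
id , id , X , X , X
id , id , b , X , X
id , id , b , id , X
id , id , b , id , b

[List [List [List [List [List [X id]] , [X id]] , [X b]] , [X id]] , [X b]]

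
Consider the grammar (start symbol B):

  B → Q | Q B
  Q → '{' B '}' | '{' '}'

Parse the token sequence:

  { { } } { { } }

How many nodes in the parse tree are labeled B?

[B [Q { [B [Q { }]] }] [B [Q { [B [Q { }]] }]]]

4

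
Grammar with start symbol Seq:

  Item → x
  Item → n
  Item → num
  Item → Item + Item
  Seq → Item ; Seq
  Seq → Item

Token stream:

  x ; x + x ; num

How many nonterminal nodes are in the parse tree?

[Seq [Item x] ; [Seq [Item [Item x] + [Item x]] ; [Seq [Item num]]]]

8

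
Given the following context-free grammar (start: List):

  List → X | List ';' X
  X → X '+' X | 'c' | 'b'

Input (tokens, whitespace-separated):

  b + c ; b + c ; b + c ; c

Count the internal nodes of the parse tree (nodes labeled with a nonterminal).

14

[List [List [List [List [X [X b] + [X c]]] ; [X [X b] + [X c]]] ; [X [X b] + [X c]]] ; [X c]]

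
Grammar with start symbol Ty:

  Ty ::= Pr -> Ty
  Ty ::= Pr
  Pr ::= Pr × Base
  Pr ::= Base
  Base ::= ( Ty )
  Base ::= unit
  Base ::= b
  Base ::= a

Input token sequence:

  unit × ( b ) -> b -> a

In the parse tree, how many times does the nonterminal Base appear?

[Ty [Pr [Pr [Base unit]] × [Base ( [Ty [Pr [Base b]]] )]] -> [Ty [Pr [Base b]] -> [Ty [Pr [Base a]]]]]

5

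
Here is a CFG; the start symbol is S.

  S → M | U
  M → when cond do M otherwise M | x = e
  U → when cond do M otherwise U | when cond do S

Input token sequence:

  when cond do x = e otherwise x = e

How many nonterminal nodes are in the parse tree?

4

[S [M when cond do [M x = e] otherwise [M x = e]]]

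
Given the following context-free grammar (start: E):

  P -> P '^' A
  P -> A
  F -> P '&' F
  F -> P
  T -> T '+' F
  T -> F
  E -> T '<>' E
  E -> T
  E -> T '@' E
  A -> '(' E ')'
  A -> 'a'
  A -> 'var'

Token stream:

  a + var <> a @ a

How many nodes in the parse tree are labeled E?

[E [T [T [F [P [A a]]]] + [F [P [A var]]]] <> [E [T [F [P [A a]]]] @ [E [T [F [P [A a]]]]]]]

3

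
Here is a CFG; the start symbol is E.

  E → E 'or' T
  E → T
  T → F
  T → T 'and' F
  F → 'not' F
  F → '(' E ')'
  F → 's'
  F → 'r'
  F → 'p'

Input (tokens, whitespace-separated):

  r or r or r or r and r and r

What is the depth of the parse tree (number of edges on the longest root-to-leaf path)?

6

[E [E [E [E [T [F r]]] or [T [F r]]] or [T [F r]]] or [T [T [T [F r]] and [F r]] and [F r]]]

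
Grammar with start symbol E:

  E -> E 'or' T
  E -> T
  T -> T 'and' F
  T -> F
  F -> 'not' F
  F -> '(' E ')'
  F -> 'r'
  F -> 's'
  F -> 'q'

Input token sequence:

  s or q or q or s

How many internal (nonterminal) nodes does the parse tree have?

12

[E [E [E [E [T [F s]]] or [T [F q]]] or [T [F q]]] or [T [F s]]]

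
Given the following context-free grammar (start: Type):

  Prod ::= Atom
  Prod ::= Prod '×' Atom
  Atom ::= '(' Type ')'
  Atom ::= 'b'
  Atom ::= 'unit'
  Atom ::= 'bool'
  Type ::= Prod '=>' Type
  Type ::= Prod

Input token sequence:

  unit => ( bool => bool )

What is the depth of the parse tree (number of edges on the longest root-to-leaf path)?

8

[Type [Prod [Atom unit]] => [Type [Prod [Atom ( [Type [Prod [Atom bool]] => [Type [Prod [Atom bool]]]] )]]]]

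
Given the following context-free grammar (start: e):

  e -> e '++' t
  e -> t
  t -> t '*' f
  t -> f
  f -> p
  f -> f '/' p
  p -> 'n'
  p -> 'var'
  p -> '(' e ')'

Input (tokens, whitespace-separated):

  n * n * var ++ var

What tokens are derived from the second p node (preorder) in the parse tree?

n

[e [e [t [t [t [f [p n]]] * [f [p n]]] * [f [p var]]]] ++ [t [f [p var]]]]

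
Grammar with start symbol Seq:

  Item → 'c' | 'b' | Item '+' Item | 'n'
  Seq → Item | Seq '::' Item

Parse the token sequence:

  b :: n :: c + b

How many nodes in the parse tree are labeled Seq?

[Seq [Seq [Seq [Item b]] :: [Item n]] :: [Item [Item c] + [Item b]]]

3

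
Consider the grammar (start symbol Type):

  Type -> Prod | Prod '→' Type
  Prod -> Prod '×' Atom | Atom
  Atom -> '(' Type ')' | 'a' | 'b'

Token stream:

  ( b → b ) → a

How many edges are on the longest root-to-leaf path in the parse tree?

7

[Type [Prod [Atom ( [Type [Prod [Atom b]] → [Type [Prod [Atom b]]]] )]] → [Type [Prod [Atom a]]]]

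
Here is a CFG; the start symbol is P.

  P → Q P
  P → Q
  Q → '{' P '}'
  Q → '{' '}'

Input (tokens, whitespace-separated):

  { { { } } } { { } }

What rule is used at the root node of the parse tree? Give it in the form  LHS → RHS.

P → Q P

[P [Q { [P [Q { [P [Q { }]] }]] }] [P [Q { [P [Q { }]] }]]]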